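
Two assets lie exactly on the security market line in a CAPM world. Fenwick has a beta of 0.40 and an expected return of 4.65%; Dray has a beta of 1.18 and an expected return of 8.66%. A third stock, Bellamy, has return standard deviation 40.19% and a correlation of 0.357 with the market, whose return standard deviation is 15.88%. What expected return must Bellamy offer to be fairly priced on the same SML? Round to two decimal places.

MRP = (8.66% − 4.65%) / (1.18 − 0.40) = 5.1410%
R_f = 4.65% − 0.40 × 5.1410% = 2.5936%
β_Bellamy = ρ·σ_i/σ_m = 0.357 × 40.19 / 15.88 = 0.9035
E(R_Bellamy) = R_f + β × MRP = 2.5936% + 0.9035 × 5.1410% = 7.24%

7.24%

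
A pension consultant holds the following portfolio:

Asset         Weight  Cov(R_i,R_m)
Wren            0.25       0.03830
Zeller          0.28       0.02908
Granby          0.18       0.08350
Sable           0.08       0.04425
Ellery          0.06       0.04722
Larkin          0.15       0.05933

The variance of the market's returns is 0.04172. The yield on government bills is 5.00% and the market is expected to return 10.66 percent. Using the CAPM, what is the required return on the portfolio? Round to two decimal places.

β_Wren = 0.03830 / 0.04172 = 0.9180
β_Zeller = 0.02908 / 0.04172 = 0.6970
β_Granby = 0.08350 / 0.04172 = 2.0014
β_Sable = 0.04425 / 0.04172 = 1.0606
β_Ellery = 0.04722 / 0.04172 = 1.1318
β_Larkin = 0.05933 / 0.04172 = 1.4221
β_P = Σ w_i β_i = 0.25×0.9180 + 0.28×0.6970 + 0.18×2.0014 + 0.08×1.0606 + 0.06×1.1318 + 0.15×1.4221 = 1.1510
MRP = 10.66% − 5.00% = 5.66%
E(R_P) = R_f + β_P × MRP = 5.00% + 1.1510 × 5.66% = 11.51%

11.51%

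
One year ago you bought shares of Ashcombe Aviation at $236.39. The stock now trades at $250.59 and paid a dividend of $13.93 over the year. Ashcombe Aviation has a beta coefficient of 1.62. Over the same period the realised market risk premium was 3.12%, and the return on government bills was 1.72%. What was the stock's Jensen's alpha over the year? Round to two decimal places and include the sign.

Realised HPR = (P1 + D1 − P0) / P0 = (250.59 + 13.93 − 236.39) / 236.39 = 28.13 / 236.39 = 11.8998%
CAPM required = R_f + β·MRP = 1.72% + 1.62 × 3.12% = 6.7744%
α = realised − required = 11.8998% − 6.7744% = +5.13%

+5.13%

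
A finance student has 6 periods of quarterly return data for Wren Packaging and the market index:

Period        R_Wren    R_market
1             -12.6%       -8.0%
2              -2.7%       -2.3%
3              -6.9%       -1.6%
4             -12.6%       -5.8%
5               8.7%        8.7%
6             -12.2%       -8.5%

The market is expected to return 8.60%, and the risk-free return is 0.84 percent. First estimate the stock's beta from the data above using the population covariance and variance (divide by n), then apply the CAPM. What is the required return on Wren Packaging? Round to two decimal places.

Mean R_i = (-12.6 − 2.7 − 6.9 − 12.6 + 8.7 − 12.2) / 6 = -6.3833%
Mean R_m = (-8.0 − 2.3 − 1.6 − 5.8 + 8.7 − 8.5) / 6 = -2.9167%
Σ(R_i − R̄_i)(R_m − R̄_m) = 258.8117  ⇒  Cov = 258.8117 / 6 = 43.1353
Σ(R_m − R̄_m)² = 202.3883  ⇒  Var(R_m) = 202.3883 / 6 = 33.7314
β = Cov / Var(R_m) = 43.1353 / 33.7314 = 1.2788
MRP = 8.60% − 0.84% = 7.76%
E(R) = R_f + β × MRP = 0.84% + 1.2788 × 7.76% = 10.76%

10.76%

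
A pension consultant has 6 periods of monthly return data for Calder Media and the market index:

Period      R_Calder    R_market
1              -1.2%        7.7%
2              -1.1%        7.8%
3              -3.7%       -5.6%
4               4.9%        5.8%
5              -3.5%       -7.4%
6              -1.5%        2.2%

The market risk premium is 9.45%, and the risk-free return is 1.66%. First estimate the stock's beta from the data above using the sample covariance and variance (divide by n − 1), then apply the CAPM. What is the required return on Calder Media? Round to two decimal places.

4.36%

Mean R_i = (-1.2 − 1.1 − 3.7 + 4.9 − 3.5 − 1.5) / 6 = -1.0167%
Mean R_m = (7.7 + 7.8 − 5.6 + 5.8 − 7.4 + 2.2) / 6 = 1.7500%
Σ(R_i − R̄_i)(R_m − R̄_m) = 64.5950  ⇒  Cov = 64.5950 / 5 = 12.9190
Σ(R_m − R̄_m)² = 226.3550  ⇒  Var(R_m) = 226.3550 / 5 = 45.2710
β = Cov / Var(R_m) = 12.9190 / 45.2710 = 0.2854
E(R) = R_f + β × MRP = 1.66% + 0.2854 × 9.45% = 4.36%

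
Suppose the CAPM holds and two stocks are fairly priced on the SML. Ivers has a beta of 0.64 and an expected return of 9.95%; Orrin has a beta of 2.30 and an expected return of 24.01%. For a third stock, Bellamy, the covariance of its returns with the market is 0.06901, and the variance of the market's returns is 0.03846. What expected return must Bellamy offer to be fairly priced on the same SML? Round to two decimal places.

19.73%

MRP = (24.01% − 9.95%) / (2.30 − 0.64) = 8.4699%
R_f = 9.95% − 0.64 × 8.4699% = 4.5293%
β_Bellamy = Cov / Var(R_m) = 0.06901 / 0.03846 = 1.7943
E(R_Bellamy) = R_f + β × MRP = 4.5293% + 1.7943 × 8.4699% = 19.73%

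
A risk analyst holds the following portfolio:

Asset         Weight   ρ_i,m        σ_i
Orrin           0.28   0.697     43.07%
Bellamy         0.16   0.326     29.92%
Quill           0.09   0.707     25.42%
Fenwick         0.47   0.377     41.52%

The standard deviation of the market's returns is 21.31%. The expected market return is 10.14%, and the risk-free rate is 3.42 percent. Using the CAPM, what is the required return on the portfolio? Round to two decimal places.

β_Orrin = 0.697 × 43.07% / 21.31% = 1.4087
β_Bellamy = 0.326 × 29.92% / 21.31% = 0.4577
β_Quill = 0.707 × 25.42% / 21.31% = 0.8434
β_Fenwick = 0.377 × 41.52% / 21.31% = 0.7345
β_P = Σ w_i β_i = 0.28×1.4087 + 0.16×0.4577 + 0.09×0.8434 + 0.47×0.7345 = 0.8888
MRP = 10.14% − 3.42% = 6.72%
E(R_P) = R_f + β_P × MRP = 3.42% + 0.8888 × 6.72% = 9.39%

9.39%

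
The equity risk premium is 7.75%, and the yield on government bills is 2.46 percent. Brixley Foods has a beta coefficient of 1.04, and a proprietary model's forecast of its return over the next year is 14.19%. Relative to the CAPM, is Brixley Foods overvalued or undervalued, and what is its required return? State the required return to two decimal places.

Required return = R_f + β·MRP = 2.46% + 1.04 × 7.75% = 10.52%
Forecast 14.19% > required 10.52% → the stock plots above the SML → undervalued.

Undervalued; required return 10.52%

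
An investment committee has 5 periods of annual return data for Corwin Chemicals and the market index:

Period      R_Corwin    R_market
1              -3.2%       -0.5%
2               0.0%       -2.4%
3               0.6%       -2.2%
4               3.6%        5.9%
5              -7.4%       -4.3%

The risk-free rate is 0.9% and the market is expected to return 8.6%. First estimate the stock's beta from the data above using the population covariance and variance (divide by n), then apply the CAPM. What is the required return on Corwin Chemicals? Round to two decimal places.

7.00%

Mean R_i = (-3.2 + 0.0 + 0.6 + 3.6 − 7.4) / 5 = -1.2800%
Mean R_m = (-0.5 − 2.4 − 2.2 + 5.9 − 4.3) / 5 = -0.7000%
Σ(R_i − R̄_i)(R_m − R̄_m) = 48.8600  ⇒  Cov = 48.8600 / 5 = 9.7720
Σ(R_m − R̄_m)² = 61.7000  ⇒  Var(R_m) = 61.7000 / 5 = 12.3400
β = Cov / Var(R_m) = 9.7720 / 12.3400 = 0.7919
MRP = 8.6% − 0.9% = 7.70%
E(R) = R_f + β × MRP = 0.9% + 0.7919 × 7.7% = 7.00%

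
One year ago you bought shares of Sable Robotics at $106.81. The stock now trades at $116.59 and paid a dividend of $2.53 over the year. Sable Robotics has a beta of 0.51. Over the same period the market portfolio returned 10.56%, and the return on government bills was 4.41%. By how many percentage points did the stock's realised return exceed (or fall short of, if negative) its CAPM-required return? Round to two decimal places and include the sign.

Realised HPR = (P1 + D1 − P0) / P0 = (116.59 + 2.53 − 106.81) / 106.81 = 12.31 / 106.81 = 11.5251%
MRP = 10.56% − 4.41% = 6.15%
CAPM required = R_f + β·MRP = 4.41% + 0.51 × 6.15% = 7.5465%
α = realised − required = 11.5251% − 7.5465% = +3.98%

+3.98%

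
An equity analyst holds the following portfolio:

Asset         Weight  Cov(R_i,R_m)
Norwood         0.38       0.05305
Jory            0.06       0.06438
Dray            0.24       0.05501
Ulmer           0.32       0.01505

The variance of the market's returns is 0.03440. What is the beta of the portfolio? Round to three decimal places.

β_Norwood = 0.05305 / 0.03440 = 1.5422
β_Jory = 0.06438 / 0.03440 = 1.8715
β_Dray = 0.05501 / 0.03440 = 1.5991
β_Ulmer = 0.01505 / 0.03440 = 0.4375
β_P = Σ w_i β_i = 0.38×1.5422 + 0.06×1.8715 + 0.24×1.5991 + 0.32×0.4375 = 1.2221

1.222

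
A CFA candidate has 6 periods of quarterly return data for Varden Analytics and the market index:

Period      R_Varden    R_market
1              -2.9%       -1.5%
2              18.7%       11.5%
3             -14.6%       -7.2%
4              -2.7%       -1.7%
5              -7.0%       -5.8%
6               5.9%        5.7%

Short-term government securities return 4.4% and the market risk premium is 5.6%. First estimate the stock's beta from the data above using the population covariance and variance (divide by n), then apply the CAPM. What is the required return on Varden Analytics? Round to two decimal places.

Mean R_i = (-2.9 + 18.7 − 14.6 − 2.7 − 7.0 + 5.9) / 6 = -0.4333%
Mean R_m = (-1.5 + 11.5 − 7.2 − 1.7 − 5.8 + 5.7) / 6 = 0.1667%
Σ(R_i − R̄_i)(R_m − R̄_m) = 403.7733  ⇒  Cov = 403.7733 / 6 = 67.2956
Σ(R_m − R̄_m)² = 255.1933  ⇒  Var(R_m) = 255.1933 / 6 = 42.5322
β = Cov / Var(R_m) = 67.2956 / 42.5322 = 1.5822
E(R) = R_f + β × MRP = 4.4% + 1.5822 × 5.6% = 13.26%

13.26%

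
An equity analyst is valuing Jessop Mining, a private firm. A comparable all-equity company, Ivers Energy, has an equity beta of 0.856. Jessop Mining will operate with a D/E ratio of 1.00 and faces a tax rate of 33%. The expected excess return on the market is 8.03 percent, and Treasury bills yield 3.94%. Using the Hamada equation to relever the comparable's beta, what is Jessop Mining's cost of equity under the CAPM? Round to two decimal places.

15.42%

β_L = β_U × [1 + (1 − t)(D/E)] = 0.856 × [1 + (1 − 0.33) × 1.00]
    = 0.856 × [1 + 0.67 × 1.00] = 0.856 × 1.6700 = 1.4295
E(R) = R_f + β_L × MRP = 3.94% + 1.4295 × 8.03% = 15.42%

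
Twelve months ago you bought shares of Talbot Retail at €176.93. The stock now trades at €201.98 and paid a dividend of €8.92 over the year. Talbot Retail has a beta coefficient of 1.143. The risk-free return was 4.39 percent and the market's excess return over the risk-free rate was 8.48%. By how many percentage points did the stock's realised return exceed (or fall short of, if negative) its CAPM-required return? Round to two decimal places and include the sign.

Realised HPR = (P1 + D1 − P0) / P0 = (201.98 + 8.92 − 176.93) / 176.93 = 33.97 / 176.93 = 19.1997%
CAPM required = R_f + β·MRP = 4.39% + 1.143 × 8.48% = 14.08264%
α = realised − required = 19.1997% − 14.08264% = +5.12%

+5.12%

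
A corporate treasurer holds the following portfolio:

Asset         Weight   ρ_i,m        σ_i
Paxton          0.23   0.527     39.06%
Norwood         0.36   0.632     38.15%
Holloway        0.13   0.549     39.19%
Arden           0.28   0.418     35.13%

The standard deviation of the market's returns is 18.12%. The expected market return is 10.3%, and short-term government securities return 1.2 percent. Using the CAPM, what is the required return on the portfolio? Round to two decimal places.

β_Paxton = 0.527 × 39.06% / 18.12% = 1.1360
β_Norwood = 0.632 × 38.15% / 18.12% = 1.3306
β_Holloway = 0.549 × 39.19% / 18.12% = 1.1874
β_Arden = 0.418 × 35.13% / 18.12% = 0.8104
β_P = Σ w_i β_i = 0.23×1.1360 + 0.36×1.3306 + 0.13×1.1874 + 0.28×0.8104 = 1.1216
MRP = 10.3% − 1.2% = 9.10%
E(R_P) = R_f + β_P × MRP = 1.2% + 1.1216 × 9.1% = 11.41%

11.41%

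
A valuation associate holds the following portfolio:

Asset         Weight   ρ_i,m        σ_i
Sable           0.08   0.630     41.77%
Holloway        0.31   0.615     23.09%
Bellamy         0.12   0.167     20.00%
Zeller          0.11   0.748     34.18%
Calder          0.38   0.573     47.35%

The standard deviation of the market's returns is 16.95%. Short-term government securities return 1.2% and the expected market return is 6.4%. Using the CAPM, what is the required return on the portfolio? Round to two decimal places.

β_Sable = 0.630 × 41.77% / 16.95% = 1.5525
β_Holloway = 0.615 × 23.09% / 16.95% = 0.8378
β_Bellamy = 0.167 × 20.00% / 16.95% = 0.1971
β_Zeller = 0.748 × 34.18% / 16.95% = 1.5084
β_Calder = 0.573 × 47.35% / 16.95% = 1.6007
β_P = Σ w_i β_i = 0.08×1.5525 + 0.31×0.8378 + 0.12×0.1971 + 0.11×1.5084 + 0.38×1.6007 = 1.1818
MRP = 6.4% − 1.2% = 5.20%
E(R_P) = R_f + β_P × MRP = 1.2% + 1.1818 × 5.2% = 7.35%

7.35%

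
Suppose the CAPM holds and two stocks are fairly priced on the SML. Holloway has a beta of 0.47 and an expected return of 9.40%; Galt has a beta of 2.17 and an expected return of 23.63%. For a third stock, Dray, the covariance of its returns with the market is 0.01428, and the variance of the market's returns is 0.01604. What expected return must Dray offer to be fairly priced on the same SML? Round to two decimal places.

12.92%

MRP = (23.63% − 9.40%) / (2.17 − 0.47) = 8.3706%
R_f = 9.40% − 0.47 × 8.3706% = 5.4658%
β_Dray = Cov / Var(R_m) = 0.01428 / 0.01604 = 0.8903
E(R_Dray) = R_f + β × MRP = 5.4658% + 0.8903 × 8.3706% = 12.92%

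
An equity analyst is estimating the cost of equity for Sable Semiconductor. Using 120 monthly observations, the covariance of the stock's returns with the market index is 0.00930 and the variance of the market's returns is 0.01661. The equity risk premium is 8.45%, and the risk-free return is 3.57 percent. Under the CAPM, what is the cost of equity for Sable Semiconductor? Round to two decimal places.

β = Cov(R_i, R_m) / Var(R_m) = 0.00930 / 0.01661 = 0.5599
E(R) = R_f + β × MRP = 3.57% + 0.5599 × 8.45% = 8.30%

8.30%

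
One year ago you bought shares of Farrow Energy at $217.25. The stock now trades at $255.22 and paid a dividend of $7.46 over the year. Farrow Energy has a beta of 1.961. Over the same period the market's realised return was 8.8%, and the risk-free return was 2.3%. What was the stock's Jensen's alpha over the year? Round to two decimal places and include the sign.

+5.86%

Realised HPR = (P1 + D1 − P0) / P0 = (255.22 + 7.46 − 217.25) / 217.25 = 45.43 / 217.25 = 20.9114%
MRP = 8.8% − 2.3% = 6.50%
CAPM required = R_f + β·MRP = 2.3% + 1.961 × 6.5% = 15.0465%
α = realised − required = 20.9114% − 15.0465% = +5.86%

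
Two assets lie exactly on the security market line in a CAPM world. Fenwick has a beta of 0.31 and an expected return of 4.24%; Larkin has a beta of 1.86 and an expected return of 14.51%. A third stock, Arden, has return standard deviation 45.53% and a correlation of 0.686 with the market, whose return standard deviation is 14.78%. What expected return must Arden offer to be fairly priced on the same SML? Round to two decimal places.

16.19%

MRP = (14.51% − 4.24%) / (1.86 − 0.31) = 6.6258%
R_f = 4.24% − 0.31 × 6.6258% = 2.1860%
β_Arden = ρ·σ_i/σ_m = 0.686 × 45.53 / 14.78 = 2.1132
E(R_Arden) = R_f + β × MRP = 2.1860% + 2.1132 × 6.6258% = 16.19%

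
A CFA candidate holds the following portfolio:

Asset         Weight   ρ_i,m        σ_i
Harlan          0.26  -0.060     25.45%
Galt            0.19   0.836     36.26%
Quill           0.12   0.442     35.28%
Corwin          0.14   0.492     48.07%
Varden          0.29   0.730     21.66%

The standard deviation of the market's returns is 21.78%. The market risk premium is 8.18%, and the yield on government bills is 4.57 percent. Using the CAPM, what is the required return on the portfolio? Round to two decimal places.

10.25%

β_Harlan = -0.060 × 25.45% / 21.78% = -0.0701
β_Galt = 0.836 × 36.26% / 21.78% = 1.3918
β_Quill = 0.442 × 35.28% / 21.78% = 0.7160
β_Corwin = 0.492 × 48.07% / 21.78% = 1.0859
β_Varden = 0.730 × 21.66% / 21.78% = 0.7260
β_P = Σ w_i β_i = 0.26×-0.0701 + 0.19×1.3918 + 0.12×0.7160 + 0.14×1.0859 + 0.29×0.7260 = 0.6947
E(R_P) = R_f + β_P × MRP = 4.57% + 0.6947 × 8.18% = 10.25%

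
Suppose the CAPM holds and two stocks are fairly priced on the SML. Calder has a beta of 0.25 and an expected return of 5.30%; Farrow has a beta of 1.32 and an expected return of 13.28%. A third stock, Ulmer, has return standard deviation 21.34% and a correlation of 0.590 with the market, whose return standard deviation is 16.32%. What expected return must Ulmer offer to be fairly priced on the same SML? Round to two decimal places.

MRP = (13.28% − 5.30%) / (1.32 − 0.25) = 7.4579%
R_f = 5.30% − 0.25 × 7.4579% = 3.4355%
β_Ulmer = ρ·σ_i/σ_m = 0.590 × 21.34 / 16.32 = 0.7715
E(R_Ulmer) = R_f + β × MRP = 3.4355% + 0.7715 × 7.4579% = 9.19%

9.19%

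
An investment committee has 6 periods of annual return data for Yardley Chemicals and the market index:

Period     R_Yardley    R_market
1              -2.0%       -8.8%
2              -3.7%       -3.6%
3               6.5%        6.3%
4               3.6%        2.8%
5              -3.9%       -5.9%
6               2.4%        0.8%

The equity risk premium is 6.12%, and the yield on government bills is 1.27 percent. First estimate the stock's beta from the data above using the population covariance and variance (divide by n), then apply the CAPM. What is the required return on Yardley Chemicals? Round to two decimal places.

5.47%

Mean R_i = (-2.0 − 3.7 + 6.5 + 3.6 − 3.9 + 2.4) / 6 = 0.4833%
Mean R_m = (-8.8 − 3.6 + 6.3 + 2.8 − 5.9 + 0.8) / 6 = -1.4000%
Σ(R_i − R̄_i)(R_m − R̄_m) = 110.9400  ⇒  Cov = 110.9400 / 6 = 18.4900
Σ(R_m − R̄_m)² = 161.6200  ⇒  Var(R_m) = 161.6200 / 6 = 26.9367
β = Cov / Var(R_m) = 18.4900 / 26.9367 = 0.6864
E(R) = R_f + β × MRP = 1.27% + 0.6864 × 6.12% = 5.47%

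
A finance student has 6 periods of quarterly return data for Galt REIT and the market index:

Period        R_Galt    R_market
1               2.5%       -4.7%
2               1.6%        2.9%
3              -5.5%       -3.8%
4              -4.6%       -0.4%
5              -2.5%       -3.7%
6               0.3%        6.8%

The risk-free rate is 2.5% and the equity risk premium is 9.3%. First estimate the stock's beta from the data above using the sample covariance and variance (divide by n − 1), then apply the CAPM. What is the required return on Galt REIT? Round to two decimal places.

4.56%

Mean R_i = (2.5 + 1.6 − 5.5 − 4.6 − 2.5 + 0.3) / 6 = -1.3667%
Mean R_m = (-4.7 + 2.9 − 3.8 − 0.4 − 3.7 + 6.8) / 6 = -0.4833%
Σ(R_i − R̄_i)(R_m − R̄_m) = 22.9567  ⇒  Cov = 22.9567 / 5 = 4.5913
Σ(R_m − R̄_m)² = 103.6283  ⇒  Var(R_m) = 103.6283 / 5 = 20.7257
β = Cov / Var(R_m) = 4.5913 / 20.7257 = 0.2215
E(R) = R_f + β × MRP = 2.5% + 0.2215 × 9.3% = 4.56%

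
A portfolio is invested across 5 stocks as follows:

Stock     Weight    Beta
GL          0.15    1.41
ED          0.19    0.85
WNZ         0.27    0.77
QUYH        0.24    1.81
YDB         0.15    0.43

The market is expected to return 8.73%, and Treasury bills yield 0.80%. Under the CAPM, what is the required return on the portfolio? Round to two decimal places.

9.36%

β_P = Σ w_i β_i = 0.15×1.41 + 0.19×0.85 + 0.27×0.77 + 0.24×1.81 + 0.15×0.43 = 1.0798
MRP = 8.73% − 0.80% = 7.93%
E(R_P) = R_f + β_P × MRP = 0.80% + 1.0798 × 7.93% = 9.36%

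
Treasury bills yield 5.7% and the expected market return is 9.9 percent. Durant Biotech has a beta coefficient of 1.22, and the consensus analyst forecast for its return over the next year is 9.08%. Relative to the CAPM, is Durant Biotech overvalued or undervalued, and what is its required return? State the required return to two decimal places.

Overvalued; required return 10.82%

MRP = 9.9% − 5.7% = 4.20%
Required return = R_f + β·MRP = 5.7% + 1.22 × 4.2% = 10.82%
Forecast 9.08% < required 10.82% → the stock plots below the SML → overvalued.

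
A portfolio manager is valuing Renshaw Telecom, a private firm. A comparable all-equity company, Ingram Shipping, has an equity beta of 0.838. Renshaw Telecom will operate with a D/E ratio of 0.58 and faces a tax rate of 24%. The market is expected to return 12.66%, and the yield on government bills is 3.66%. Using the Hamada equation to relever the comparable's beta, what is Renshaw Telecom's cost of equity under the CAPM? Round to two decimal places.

14.53%

β_L = β_U × [1 + (1 − t)(D/E)] = 0.838 × [1 + (1 − 0.24) × 0.58]
    = 0.838 × [1 + 0.76 × 0.58] = 0.838 × 1.4408 = 1.2074
MRP = 12.66% − 3.66% = 9.00%
E(R) = R_f + β_L × MRP = 3.66% + 1.2074 × 9.00% = 14.53%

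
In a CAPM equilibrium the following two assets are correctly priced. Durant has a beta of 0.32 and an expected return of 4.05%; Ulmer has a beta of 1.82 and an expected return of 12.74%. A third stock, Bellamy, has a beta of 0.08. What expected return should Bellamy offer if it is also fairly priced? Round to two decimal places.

MRP (SML slope) = (12.74% − 4.05%) / (1.82 − 0.32) = 8.69% / 1.50 = 5.7933%
R_f (intercept) = 4.05% − 0.32 × 5.7933% = 2.1961%
E(R_Bellamy) = R_f + β × MRP = 2.1961% + 0.08 × 5.7933% = 2.66%

2.66%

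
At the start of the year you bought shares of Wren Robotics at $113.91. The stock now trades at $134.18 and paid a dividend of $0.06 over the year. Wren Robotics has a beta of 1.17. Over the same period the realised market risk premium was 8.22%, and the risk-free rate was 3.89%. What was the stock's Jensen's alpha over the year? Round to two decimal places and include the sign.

Realised HPR = (P1 + D1 − P0) / P0 = (134.18 + 0.06 − 113.91) / 113.91 = 20.33 / 113.91 = 17.8474%
CAPM required = R_f + β·MRP = 3.89% + 1.17 × 8.22% = 13.5074%
α = realised − required = 17.8474% − 13.5074% = +4.34%

+4.34%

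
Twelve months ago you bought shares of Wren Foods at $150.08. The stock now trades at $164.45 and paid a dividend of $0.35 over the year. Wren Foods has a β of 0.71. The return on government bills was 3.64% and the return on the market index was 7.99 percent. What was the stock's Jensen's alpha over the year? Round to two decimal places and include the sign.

+3.08%

Realised HPR = (P1 + D1 − P0) / P0 = (164.45 + 0.35 − 150.08) / 150.08 = 14.72 / 150.08 = 9.8081%
MRP = 7.99% − 3.64% = 4.35%
CAPM required = R_f + β·MRP = 3.64% + 0.71 × 4.35% = 6.7285%
α = realised − required = 9.8081% − 6.7285% = +3.08%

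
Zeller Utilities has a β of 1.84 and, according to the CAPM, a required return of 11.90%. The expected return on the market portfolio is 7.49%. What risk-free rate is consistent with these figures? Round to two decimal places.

2.24%

E(R) = R_f + β(E(R_m) − R_f) = R_f(1 − β) + β·E(R_m)
11.90% = R_f × (1 − 1.84) + 1.84 × 7.49%
11.90% = R_f × -0.84 + 13.7816%
R_f = (11.90% − 13.7816%) / -0.84 = 2.24%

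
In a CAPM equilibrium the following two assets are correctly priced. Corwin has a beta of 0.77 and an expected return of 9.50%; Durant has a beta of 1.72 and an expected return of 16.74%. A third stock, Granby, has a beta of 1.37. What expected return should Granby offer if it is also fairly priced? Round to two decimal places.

14.07%

MRP (SML slope) = (16.74% − 9.50%) / (1.72 − 0.77) = 7.24% / 0.95 = 7.6211%
R_f (intercept) = 9.50% − 0.77 × 7.6211% = 3.6318%
E(R_Granby) = R_f + β × MRP = 3.6318% + 1.37 × 7.6211% = 14.07%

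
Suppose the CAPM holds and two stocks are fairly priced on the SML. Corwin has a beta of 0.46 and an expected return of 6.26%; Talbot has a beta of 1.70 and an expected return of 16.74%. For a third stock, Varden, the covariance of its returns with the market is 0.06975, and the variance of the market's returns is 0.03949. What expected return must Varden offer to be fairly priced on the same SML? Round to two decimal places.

17.30%

MRP = (16.74% − 6.26%) / (1.70 − 0.46) = 8.4516%
R_f = 6.26% − 0.46 × 8.4516% = 2.3723%
β_Varden = Cov / Var(R_m) = 0.06975 / 0.03949 = 1.7663
E(R_Varden) = R_f + β × MRP = 2.3723% + 1.7663 × 8.4516% = 17.30%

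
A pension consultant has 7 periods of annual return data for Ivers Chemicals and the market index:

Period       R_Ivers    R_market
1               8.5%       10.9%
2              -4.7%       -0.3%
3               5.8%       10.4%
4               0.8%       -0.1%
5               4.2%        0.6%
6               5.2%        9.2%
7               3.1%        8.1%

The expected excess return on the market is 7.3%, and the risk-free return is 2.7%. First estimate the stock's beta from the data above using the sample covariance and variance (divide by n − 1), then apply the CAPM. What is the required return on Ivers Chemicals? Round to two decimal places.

7.32%

Mean R_i = (8.5 − 4.7 + 5.8 + 0.8 + 4.2 + 5.2 + 3.1) / 7 = 3.2714%
Mean R_m = (10.9 − 0.3 + 10.4 − 0.1 + 0.6 + 9.2 + 8.1) / 7 = 5.5429%
Σ(R_i − R̄_i)(R_m − R̄_m) = 102.8386  ⇒  Cov = 102.8386 / 6 = 17.1398
Σ(R_m − R̄_m)² = 162.6171  ⇒  Var(R_m) = 162.6171 / 6 = 27.1029
β = Cov / Var(R_m) = 17.1398 / 27.1029 = 0.6324
E(R) = R_f + β × MRP = 2.7% + 0.6324 × 7.3% = 7.32%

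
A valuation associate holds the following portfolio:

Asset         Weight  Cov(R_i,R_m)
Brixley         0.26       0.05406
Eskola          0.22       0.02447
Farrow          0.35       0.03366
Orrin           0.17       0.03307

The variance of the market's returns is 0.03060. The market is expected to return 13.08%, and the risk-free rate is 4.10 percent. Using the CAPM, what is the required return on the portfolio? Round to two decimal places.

β_Brixley = 0.05406 / 0.03060 = 1.7667
β_Eskola = 0.02447 / 0.03060 = 0.7997
β_Farrow = 0.03366 / 0.03060 = 1.1000
β_Orrin = 0.03307 / 0.03060 = 1.0807
β_P = Σ w_i β_i = 0.26×1.7667 + 0.22×0.7997 + 0.35×1.1000 + 0.17×1.0807 = 1.2040
MRP = 13.08% − 4.10% = 8.98%
E(R_P) = R_f + β_P × MRP = 4.10% + 1.2040 × 8.98% = 14.91%

14.91%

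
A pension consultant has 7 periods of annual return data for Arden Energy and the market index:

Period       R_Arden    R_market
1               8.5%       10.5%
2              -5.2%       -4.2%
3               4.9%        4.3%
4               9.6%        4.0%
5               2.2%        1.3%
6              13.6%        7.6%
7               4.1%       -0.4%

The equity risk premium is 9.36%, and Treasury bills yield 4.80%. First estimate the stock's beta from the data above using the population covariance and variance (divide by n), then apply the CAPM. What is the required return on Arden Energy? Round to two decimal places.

Mean R_i = (8.5 − 5.2 + 4.9 + 9.6 + 2.2 + 13.6 + 4.1) / 7 = 5.3857%
Mean R_m = (10.5 − 4.2 + 4.3 + 4.0 + 1.3 + 7.6 − 0.4) / 7 = 3.3000%
Σ(R_i − R̄_i)(R_m − R̄_m) = 150.7300  ⇒  Cov = 150.7300 / 7 = 21.5329
Σ(R_m − R̄_m)² = 145.7600  ⇒  Var(R_m) = 145.7600 / 7 = 20.8229
β = Cov / Var(R_m) = 21.5329 / 20.8229 = 1.0341
E(R) = R_f + β × MRP = 4.80% + 1.0341 × 9.36% = 14.48%

14.48%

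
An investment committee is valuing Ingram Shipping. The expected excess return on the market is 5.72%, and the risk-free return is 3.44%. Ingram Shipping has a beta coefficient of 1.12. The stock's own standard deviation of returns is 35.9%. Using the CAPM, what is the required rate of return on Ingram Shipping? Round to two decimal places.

E(R) = R_f + β × MRP = 3.44% + 1.12 × 5.72% = 9.85%

9.85%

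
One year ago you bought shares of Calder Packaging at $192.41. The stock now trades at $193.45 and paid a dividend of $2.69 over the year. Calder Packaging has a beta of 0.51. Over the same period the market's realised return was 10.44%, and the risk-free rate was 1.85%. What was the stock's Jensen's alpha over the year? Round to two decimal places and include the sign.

Realised HPR = (P1 + D1 − P0) / P0 = (193.45 + 2.69 − 192.41) / 192.41 = 3.73 / 192.41 = 1.9386%
MRP = 10.44% − 1.85% = 8.59%
CAPM required = R_f + β·MRP = 1.85% + 0.51 × 8.59% = 6.2309%
α = realised − required = 1.9386% − 6.2309% = -4.29%

-4.29%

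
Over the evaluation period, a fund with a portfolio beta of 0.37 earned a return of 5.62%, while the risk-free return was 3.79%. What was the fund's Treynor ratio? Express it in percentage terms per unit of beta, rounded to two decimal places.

4.95%

Treynor = (R_P − R_f) / β_P = (5.62% − 3.79%) / 0.3700 = 1.83% / 0.3700 = 4.95%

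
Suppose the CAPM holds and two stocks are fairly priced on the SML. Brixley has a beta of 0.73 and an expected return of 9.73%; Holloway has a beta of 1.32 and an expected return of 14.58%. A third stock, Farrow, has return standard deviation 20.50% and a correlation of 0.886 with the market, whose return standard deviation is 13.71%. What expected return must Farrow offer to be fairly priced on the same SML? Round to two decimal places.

MRP = (14.58% − 9.73%) / (1.32 − 0.73) = 8.2203%
R_f = 9.73% − 0.73 × 8.2203% = 3.7292%
β_Farrow = ρ·σ_i/σ_m = 0.886 × 20.50 / 13.71 = 1.3248
E(R_Farrow) = R_f + β × MRP = 3.7292% + 1.3248 × 8.2203% = 14.62%

14.62%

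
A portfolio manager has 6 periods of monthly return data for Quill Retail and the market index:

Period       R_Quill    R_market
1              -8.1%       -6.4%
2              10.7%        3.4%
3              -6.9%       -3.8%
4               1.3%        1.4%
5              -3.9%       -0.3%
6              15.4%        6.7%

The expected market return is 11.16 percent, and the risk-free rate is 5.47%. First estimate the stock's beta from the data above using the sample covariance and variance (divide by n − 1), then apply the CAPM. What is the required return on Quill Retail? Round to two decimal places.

16.44%

Mean R_i = (-8.1 + 10.7 − 6.9 + 1.3 − 3.9 + 15.4) / 6 = 1.4167%
Mean R_m = (-6.4 + 3.4 − 3.8 + 1.4 − 0.3 + 6.7) / 6 = 0.1667%
Σ(R_i − R̄_i)(R_m − R̄_m) = 219.1933  ⇒  Cov = 219.1933 / 5 = 43.8387
Σ(R_m − R̄_m)² = 113.7333  ⇒  Var(R_m) = 113.7333 / 5 = 22.7467
β = Cov / Var(R_m) = 43.8387 / 22.7467 = 1.9273
MRP = 11.16% − 5.47% = 5.69%
E(R) = R_f + β × MRP = 5.47% + 1.9273 × 5.69% = 16.44%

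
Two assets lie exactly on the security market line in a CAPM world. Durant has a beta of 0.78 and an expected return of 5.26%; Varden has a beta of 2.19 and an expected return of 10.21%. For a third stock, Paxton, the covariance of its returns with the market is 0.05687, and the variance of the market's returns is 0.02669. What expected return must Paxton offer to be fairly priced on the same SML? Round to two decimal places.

10.00%

MRP = (10.21% − 5.26%) / (2.19 − 0.78) = 3.5106%
R_f = 5.26% − 0.78 × 3.5106% = 2.5217%
β_Paxton = Cov / Var(R_m) = 0.05687 / 0.02669 = 2.1308
E(R_Paxton) = R_f + β × MRP = 2.5217% + 2.1308 × 3.5106% = 10.00%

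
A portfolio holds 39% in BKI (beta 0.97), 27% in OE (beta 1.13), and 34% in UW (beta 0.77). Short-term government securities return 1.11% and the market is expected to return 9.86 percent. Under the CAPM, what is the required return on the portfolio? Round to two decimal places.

β_P = Σ w_i β_i = 0.39×0.97 + 0.27×1.13 + 0.34×0.77 = 0.9452
MRP = 9.86% − 1.11% = 8.75%
E(R_P) = R_f + β_P × MRP = 1.11% + 0.9452 × 8.75% = 9.38%

9.38%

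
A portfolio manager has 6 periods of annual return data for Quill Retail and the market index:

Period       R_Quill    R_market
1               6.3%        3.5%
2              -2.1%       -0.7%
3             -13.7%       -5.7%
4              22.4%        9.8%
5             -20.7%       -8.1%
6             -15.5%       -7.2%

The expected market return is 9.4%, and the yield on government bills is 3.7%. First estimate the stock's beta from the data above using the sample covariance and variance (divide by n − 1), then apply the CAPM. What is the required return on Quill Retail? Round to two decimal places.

Mean R_i = (6.3 − 2.1 − 13.7 + 22.4 − 20.7 − 15.5) / 6 = -3.8833%
Mean R_m = (3.5 − 0.7 − 5.7 + 9.8 − 8.1 − 7.2) / 6 = -1.4000%
Σ(R_i − R̄_i)(R_m − R̄_m) = 567.7800  ⇒  Cov = 567.7800 / 5 = 113.5560
Σ(R_m − R̄_m)² = 246.9600  ⇒  Var(R_m) = 246.9600 / 5 = 49.3920
β = Cov / Var(R_m) = 113.5560 / 49.3920 = 2.2991
MRP = 9.4% − 3.7% = 5.70%
E(R) = R_f + β × MRP = 3.7% + 2.2991 × 5.7% = 16.80%

16.80%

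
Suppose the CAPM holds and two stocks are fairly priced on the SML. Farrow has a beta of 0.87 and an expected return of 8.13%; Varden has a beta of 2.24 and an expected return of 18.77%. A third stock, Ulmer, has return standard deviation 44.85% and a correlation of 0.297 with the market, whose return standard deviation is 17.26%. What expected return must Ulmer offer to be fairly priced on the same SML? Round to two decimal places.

7.37%

MRP = (18.77% − 8.13%) / (2.24 − 0.87) = 7.7664%
R_f = 8.13% − 0.87 × 7.7664% = 1.3732%
β_Ulmer = ρ·σ_i/σ_m = 0.297 × 44.85 / 17.26 = 0.7718
E(R_Ulmer) = R_f + β × MRP = 1.3732% + 0.7718 × 7.7664% = 7.37%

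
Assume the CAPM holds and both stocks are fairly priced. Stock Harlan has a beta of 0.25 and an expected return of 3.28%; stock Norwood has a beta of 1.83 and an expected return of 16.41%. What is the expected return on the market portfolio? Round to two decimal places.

9.51%

Both satisfy E(R) = R_f + β·MRP, so the slope of the SML is
MRP = (16.41% − 3.28%) / (1.83 − 0.25) = 13.13% / 1.58 = 8.3101%
R_f = E(R_Harlan) − β_Harlan·MRP = 3.28% − 0.25 × 8.3101% = 1.2025%
E(R_m) = R_f + MRP = 1.2025% + 8.3101% = 9.51%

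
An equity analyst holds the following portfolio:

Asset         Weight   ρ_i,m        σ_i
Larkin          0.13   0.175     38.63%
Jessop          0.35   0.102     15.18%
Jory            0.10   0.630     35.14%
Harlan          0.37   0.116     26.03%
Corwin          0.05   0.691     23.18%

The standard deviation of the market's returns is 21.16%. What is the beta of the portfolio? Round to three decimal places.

0.262

β_Larkin = 0.175 × 38.63% / 21.16% = 0.3195
β_Jessop = 0.102 × 15.18% / 21.16% = 0.0732
β_Jory = 0.630 × 35.14% / 21.16% = 1.0462
β_Harlan = 0.116 × 26.03% / 21.16% = 0.1427
β_Corwin = 0.691 × 23.18% / 21.16% = 0.7570
β_P = Σ w_i β_i = 0.13×0.3195 + 0.35×0.0732 + 0.10×1.0462 + 0.37×0.1427 + 0.05×0.7570 = 0.2624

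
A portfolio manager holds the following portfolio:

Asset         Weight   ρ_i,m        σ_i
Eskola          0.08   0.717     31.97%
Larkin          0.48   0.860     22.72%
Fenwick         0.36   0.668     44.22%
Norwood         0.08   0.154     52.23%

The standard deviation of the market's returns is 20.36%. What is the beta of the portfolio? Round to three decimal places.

β_Eskola = 0.717 × 31.97% / 20.36% = 1.1259
β_Larkin = 0.860 × 22.72% / 20.36% = 0.9597
β_Fenwick = 0.668 × 44.22% / 20.36% = 1.4508
β_Norwood = 0.154 × 52.23% / 20.36% = 0.3951
β_P = Σ w_i β_i = 0.08×1.1259 + 0.48×0.9597 + 0.36×1.4508 + 0.08×0.3951 = 1.1046

1.105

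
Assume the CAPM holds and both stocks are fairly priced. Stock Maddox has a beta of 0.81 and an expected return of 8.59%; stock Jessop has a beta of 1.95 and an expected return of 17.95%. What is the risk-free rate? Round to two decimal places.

Both satisfy E(R) = R_f + β·MRP, so the slope of the SML is
MRP = (17.95% − 8.59%) / (1.95 − 0.81) = 9.36% / 1.14 = 8.2105%
R_f = E(R_Maddox) − β_Maddox·MRP = 8.59% − 0.81 × 8.2105% = 1.9395%

1.94%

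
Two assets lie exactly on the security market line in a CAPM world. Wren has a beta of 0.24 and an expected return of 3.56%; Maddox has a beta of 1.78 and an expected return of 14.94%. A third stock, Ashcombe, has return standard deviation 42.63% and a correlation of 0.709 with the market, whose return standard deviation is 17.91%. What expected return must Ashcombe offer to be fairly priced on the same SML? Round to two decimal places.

MRP = (14.94% − 3.56%) / (1.78 − 0.24) = 7.3896%
R_f = 3.56% − 0.24 × 7.3896% = 1.7865%
β_Ashcombe = ρ·σ_i/σ_m = 0.709 × 42.63 / 17.91 = 1.6876
E(R_Ashcombe) = R_f + β × MRP = 1.7865% + 1.6876 × 7.3896% = 14.26%

14.26%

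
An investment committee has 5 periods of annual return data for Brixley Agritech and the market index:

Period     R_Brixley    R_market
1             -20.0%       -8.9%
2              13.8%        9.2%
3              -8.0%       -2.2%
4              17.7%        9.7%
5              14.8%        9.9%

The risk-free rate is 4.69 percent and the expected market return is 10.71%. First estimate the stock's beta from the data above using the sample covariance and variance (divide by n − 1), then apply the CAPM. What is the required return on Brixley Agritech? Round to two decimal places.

Mean R_i = (-20.0 + 13.8 − 8.0 + 17.7 + 14.8) / 5 = 3.6600%
Mean R_m = (-8.9 + 9.2 − 2.2 + 9.7 + 9.9) / 5 = 3.5400%
Σ(R_i − R̄_i)(R_m − R̄_m) = 575.9880  ⇒  Cov = 575.9880 / 4 = 143.9970
Σ(R_m − R̄_m)² = 298.1320  ⇒  Var(R_m) = 298.1320 / 4 = 74.5330
β = Cov / Var(R_m) = 143.9970 / 74.5330 = 1.9320
MRP = 10.71% − 4.69% = 6.02%
E(R) = R_f + β × MRP = 4.69% + 1.9320 × 6.02% = 16.32%

16.32%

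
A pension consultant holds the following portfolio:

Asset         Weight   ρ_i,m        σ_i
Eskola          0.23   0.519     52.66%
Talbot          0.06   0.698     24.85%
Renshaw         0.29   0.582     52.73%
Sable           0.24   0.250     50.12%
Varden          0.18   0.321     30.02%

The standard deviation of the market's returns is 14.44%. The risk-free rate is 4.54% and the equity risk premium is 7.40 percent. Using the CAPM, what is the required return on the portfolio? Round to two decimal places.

15.29%

β_Eskola = 0.519 × 52.66% / 14.44% = 1.8927
β_Talbot = 0.698 × 24.85% / 14.44% = 1.2012
β_Renshaw = 0.582 × 52.73% / 14.44% = 2.1253
β_Sable = 0.250 × 50.12% / 14.44% = 0.8677
β_Varden = 0.321 × 30.02% / 14.44% = 0.6673
β_P = Σ w_i β_i = 0.23×1.8927 + 0.06×1.2012 + 0.29×2.1253 + 0.24×0.8677 + 0.18×0.6673 = 1.4521
E(R_P) = R_f + β_P × MRP = 4.54% + 1.4521 × 7.40% = 15.29%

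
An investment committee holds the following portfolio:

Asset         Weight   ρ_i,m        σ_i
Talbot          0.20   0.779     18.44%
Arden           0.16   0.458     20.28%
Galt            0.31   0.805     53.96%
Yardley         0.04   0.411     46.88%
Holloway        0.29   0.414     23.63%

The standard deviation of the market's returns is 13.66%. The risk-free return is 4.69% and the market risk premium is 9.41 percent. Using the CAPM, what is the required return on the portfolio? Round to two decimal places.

19.45%

β_Talbot = 0.779 × 18.44% / 13.66% = 1.0516
β_Arden = 0.458 × 20.28% / 13.66% = 0.6800
β_Galt = 0.805 × 53.96% / 13.66% = 3.1799
β_Yardley = 0.411 × 46.88% / 13.66% = 1.4105
β_Holloway = 0.414 × 23.63% / 13.66% = 0.7162
β_P = Σ w_i β_i = 0.20×1.0516 + 0.16×0.6800 + 0.31×3.1799 + 0.04×1.4105 + 0.29×0.7162 = 1.5690
E(R_P) = R_f + β_P × MRP = 4.69% + 1.5690 × 9.41% = 19.45%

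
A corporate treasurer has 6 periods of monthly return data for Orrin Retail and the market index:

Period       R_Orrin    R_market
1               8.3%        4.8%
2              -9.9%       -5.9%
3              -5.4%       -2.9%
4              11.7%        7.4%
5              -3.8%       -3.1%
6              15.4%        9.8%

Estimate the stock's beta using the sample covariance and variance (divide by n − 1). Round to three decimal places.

Mean R_i = (8.3 − 9.9 − 5.4 + 11.7 − 3.8 + 15.4) / 6 = 2.7167%
Mean R_m = (4.8 − 5.9 − 2.9 + 7.4 − 3.1 + 9.8) / 6 = 1.6833%
Σ(R_i − R̄_i)(R_m − R̄_m) = 335.7517  ⇒  Cov = 335.7517 / 5 = 67.1503
Σ(R_m − R̄_m)² = 209.6683  ⇒  Var(R_m) = 209.6683 / 5 = 41.9337
β = Cov / Var(R_m) = 67.1503 / 41.9337 = 1.6013

1.601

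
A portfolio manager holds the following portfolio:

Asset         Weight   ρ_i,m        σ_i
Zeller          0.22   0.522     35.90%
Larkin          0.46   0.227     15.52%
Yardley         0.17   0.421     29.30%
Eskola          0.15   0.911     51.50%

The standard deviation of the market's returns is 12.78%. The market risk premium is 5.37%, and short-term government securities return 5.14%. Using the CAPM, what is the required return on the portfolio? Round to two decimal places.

β_Zeller = 0.522 × 35.90% / 12.78% = 1.4663
β_Larkin = 0.227 × 15.52% / 12.78% = 0.2757
β_Yardley = 0.421 × 29.30% / 12.78% = 0.9652
β_Eskola = 0.911 × 51.50% / 12.78% = 3.6711
β_P = Σ w_i β_i = 0.22×1.4663 + 0.46×0.2757 + 0.17×0.9652 + 0.15×3.6711 = 1.1642
E(R_P) = R_f + β_P × MRP = 5.14% + 1.1642 × 5.37% = 11.39%

11.39%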